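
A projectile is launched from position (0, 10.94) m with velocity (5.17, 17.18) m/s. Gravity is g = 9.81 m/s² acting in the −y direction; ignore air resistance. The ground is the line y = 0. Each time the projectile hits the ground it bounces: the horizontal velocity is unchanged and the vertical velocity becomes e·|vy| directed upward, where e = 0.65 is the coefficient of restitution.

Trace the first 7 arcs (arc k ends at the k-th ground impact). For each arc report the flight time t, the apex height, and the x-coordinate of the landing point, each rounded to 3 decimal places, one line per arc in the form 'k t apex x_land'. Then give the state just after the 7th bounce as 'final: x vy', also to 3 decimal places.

Arc 1: start y=10.940, vy=17.180 → t=4.053, apex=25.983, x_land=20.953, impact vy=-22.579
  bounce: vy ← 0.65·22.579 = 14.676
Arc 2: start y=0.000, vy=14.676 → t=2.992, apex=10.978, x_land=36.422, impact vy=-14.676
  bounce: vy ← 0.65·14.676 = 9.539
Arc 3: start y=0.000, vy=9.539 → t=1.945, apex=4.638, x_land=46.477, impact vy=-9.539
  bounce: vy ← 0.65·9.539 = 6.201
Arc 4: start y=0.000, vy=6.201 → t=1.264, apex=1.960, x_land=53.013, impact vy=-6.201
  bounce: vy ← 0.65·6.201 = 4.030
Arc 5: start y=0.000, vy=4.030 → t=0.822, apex=0.828, x_land=57.261, impact vy=-4.030
  bounce: vy ← 0.65·4.030 = 2.620
Arc 6: start y=0.000, vy=2.620 → t=0.534, apex=0.350, x_land=60.022, impact vy=-2.620
  bounce: vy ← 0.65·2.620 = 1.703
Arc 7: start y=0.000, vy=1.703 → t=0.347, apex=0.148, x_land=61.817, impact vy=-1.703
  bounce: vy ← 0.65·1.703 = 1.107

1 4.053 25.983 20.953
2 2.992 10.978 36.422
3 1.945 4.638 46.477
4 1.264 1.960 53.013
5 0.822 0.828 57.261
6 0.534 0.350 60.022
7 0.347 0.148 61.817
final: 61.817 1.107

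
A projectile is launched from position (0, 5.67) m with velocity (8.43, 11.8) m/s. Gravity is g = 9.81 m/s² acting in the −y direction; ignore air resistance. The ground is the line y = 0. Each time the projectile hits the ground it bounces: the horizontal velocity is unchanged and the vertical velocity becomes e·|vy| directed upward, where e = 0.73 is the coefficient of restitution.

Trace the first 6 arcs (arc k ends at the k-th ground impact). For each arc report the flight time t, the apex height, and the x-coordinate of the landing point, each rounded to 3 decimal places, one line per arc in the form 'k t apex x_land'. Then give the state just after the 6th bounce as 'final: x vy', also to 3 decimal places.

Arc 1: start y=5.670, vy=11.800 → t=2.816, apex=12.767, x_land=23.740, impact vy=-15.827
  bounce: vy ← 0.73·15.827 = 11.554
Arc 2: start y=0.000, vy=11.554 → t=2.355, apex=6.803, x_land=43.597, impact vy=-11.554
  bounce: vy ← 0.73·11.554 = 8.434
Arc 3: start y=0.000, vy=8.434 → t=1.719, apex=3.626, x_land=58.092, impact vy=-8.434
  bounce: vy ← 0.73·8.434 = 6.157
Arc 4: start y=0.000, vy=6.157 → t=1.255, apex=1.932, x_land=68.674, impact vy=-6.157
  bounce: vy ← 0.73·6.157 = 4.495
Arc 5: start y=0.000, vy=4.495 → t=0.916, apex=1.030, x_land=76.398, impact vy=-4.495
  bounce: vy ← 0.73·4.495 = 3.281
Arc 6: start y=0.000, vy=3.281 → t=0.669, apex=0.549, x_land=82.037, impact vy=-3.281
  bounce: vy ← 0.73·3.281 = 2.395

1 2.816 12.767 23.740
2 2.355 6.803 43.597
3 1.719 3.626 58.092
4 1.255 1.932 68.674
5 0.916 1.030 76.398
6 0.669 0.549 82.037
final: 82.037 2.395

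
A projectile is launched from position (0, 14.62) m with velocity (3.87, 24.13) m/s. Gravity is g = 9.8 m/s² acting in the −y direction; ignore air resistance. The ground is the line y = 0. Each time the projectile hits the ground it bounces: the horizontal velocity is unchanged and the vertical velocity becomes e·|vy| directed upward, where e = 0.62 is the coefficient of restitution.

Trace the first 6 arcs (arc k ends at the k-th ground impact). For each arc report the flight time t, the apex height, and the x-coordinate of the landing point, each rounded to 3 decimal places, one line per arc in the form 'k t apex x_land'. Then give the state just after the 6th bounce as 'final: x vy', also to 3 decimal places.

Arc 1: start y=14.620, vy=24.130 → t=5.470, apex=44.327, x_land=21.169, impact vy=-29.476
  bounce: vy ← 0.62·29.476 = 18.275
Arc 2: start y=0.000, vy=18.275 → t=3.730, apex=17.039, x_land=35.602, impact vy=-18.275
  bounce: vy ← 0.62·18.275 = 11.330
Arc 3: start y=0.000, vy=11.330 → t=2.312, apex=6.550, x_land=44.551, impact vy=-11.330
  bounce: vy ← 0.62·11.330 = 7.025
Arc 4: start y=0.000, vy=7.025 → t=1.434, apex=2.518, x_land=50.099, impact vy=-7.025
  bounce: vy ← 0.62·7.025 = 4.355
Arc 5: start y=0.000, vy=4.355 → t=0.889, apex=0.968, x_land=53.539, impact vy=-4.355
  bounce: vy ← 0.62·4.355 = 2.700
Arc 6: start y=0.000, vy=2.700 → t=0.551, apex=0.372, x_land=55.672, impact vy=-2.700
  bounce: vy ← 0.62·2.700 = 1.674

1 5.470 44.327 21.169
2 3.730 17.039 35.602
3 2.312 6.550 44.551
4 1.434 2.518 50.099
5 0.889 0.968 53.539
6 0.551 0.372 55.672
final: 55.672 1.674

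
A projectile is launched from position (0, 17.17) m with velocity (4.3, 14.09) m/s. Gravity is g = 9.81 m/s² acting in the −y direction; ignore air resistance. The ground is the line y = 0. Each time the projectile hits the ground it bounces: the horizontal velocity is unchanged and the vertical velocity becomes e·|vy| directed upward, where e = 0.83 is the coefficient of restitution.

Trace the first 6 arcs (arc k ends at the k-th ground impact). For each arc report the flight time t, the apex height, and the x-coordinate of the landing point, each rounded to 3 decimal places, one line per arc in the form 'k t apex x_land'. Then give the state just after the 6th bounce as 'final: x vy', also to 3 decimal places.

Arc 1: start y=17.170, vy=14.090 → t=3.795, apex=27.289, x_land=16.318, impact vy=-23.139
  bounce: vy ← 0.83·23.139 = 19.205
Arc 2: start y=0.000, vy=19.205 → t=3.915, apex=18.799, x_land=33.155, impact vy=-19.205
  bounce: vy ← 0.83·19.205 = 15.940
Arc 3: start y=0.000, vy=15.940 → t=3.250, apex=12.951, x_land=47.129, impact vy=-15.940
  bounce: vy ← 0.83·15.940 = 13.230
Arc 4: start y=0.000, vy=13.230 → t=2.697, apex=8.922, x_land=58.728, impact vy=-13.230
  bounce: vy ← 0.83·13.230 = 10.981
Arc 5: start y=0.000, vy=10.981 → t=2.239, apex=6.146, x_land=68.354, impact vy=-10.981
  bounce: vy ← 0.83·10.981 = 9.114
Arc 6: start y=0.000, vy=9.114 → t=1.858, apex=4.234, x_land=76.345, impact vy=-9.114
  bounce: vy ← 0.83·9.114 = 7.565

1 3.795 27.289 16.318
2 3.915 18.799 33.155
3 3.250 12.951 47.129
4 2.697 8.922 58.728
5 2.239 6.146 68.354
6 1.858 4.234 76.345
final: 76.345 7.565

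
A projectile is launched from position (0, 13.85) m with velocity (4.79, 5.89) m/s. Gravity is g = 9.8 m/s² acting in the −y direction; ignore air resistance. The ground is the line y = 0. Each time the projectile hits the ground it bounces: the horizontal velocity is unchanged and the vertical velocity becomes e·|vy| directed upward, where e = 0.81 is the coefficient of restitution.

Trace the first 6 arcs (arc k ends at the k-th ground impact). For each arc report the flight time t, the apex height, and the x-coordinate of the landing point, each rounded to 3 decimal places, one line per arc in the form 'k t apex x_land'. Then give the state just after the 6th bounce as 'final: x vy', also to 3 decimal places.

Arc 1: start y=13.850, vy=5.890 → t=2.386, apex=15.620, x_land=11.431, impact vy=-17.497
  bounce: vy ← 0.81·17.497 = 14.173
Arc 2: start y=0.000, vy=14.173 → t=2.892, apex=10.248, x_land=25.286, impact vy=-14.173
  bounce: vy ← 0.81·14.173 = 11.480
Arc 3: start y=0.000, vy=11.480 → t=2.343, apex=6.724, x_land=36.508, impact vy=-11.480
  bounce: vy ← 0.81·11.480 = 9.299
Arc 4: start y=0.000, vy=9.299 → t=1.898, apex=4.412, x_land=45.598, impact vy=-9.299
  bounce: vy ← 0.81·9.299 = 7.532
Arc 5: start y=0.000, vy=7.532 → t=1.537, apex=2.894, x_land=52.961, impact vy=-7.532
  bounce: vy ← 0.81·7.532 = 6.101
Arc 6: start y=0.000, vy=6.101 → t=1.245, apex=1.899, x_land=58.925, impact vy=-6.101
  bounce: vy ← 0.81·6.101 = 4.942

1 2.386 15.620 11.431
2 2.892 10.248 25.286
3 2.343 6.724 36.508
4 1.898 4.412 45.598
5 1.537 2.894 52.961
6 1.245 1.899 58.925
final: 58.925 4.942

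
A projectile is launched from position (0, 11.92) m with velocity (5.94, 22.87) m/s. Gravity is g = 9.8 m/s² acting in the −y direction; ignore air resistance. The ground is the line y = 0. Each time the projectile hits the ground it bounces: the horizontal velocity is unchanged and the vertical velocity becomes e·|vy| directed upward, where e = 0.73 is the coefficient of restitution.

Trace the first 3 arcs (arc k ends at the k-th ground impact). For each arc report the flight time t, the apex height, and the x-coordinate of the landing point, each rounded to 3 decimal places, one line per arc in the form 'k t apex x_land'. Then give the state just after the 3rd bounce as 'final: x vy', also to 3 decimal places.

Arc 1: start y=11.920, vy=22.870 → t=5.141, apex=38.606, x_land=30.535, impact vy=-27.508
  bounce: vy ← 0.73·27.508 = 20.081
Arc 2: start y=0.000, vy=20.081 → t=4.098, apex=20.573, x_land=54.878, impact vy=-20.081
  bounce: vy ← 0.73·20.081 = 14.659
Arc 3: start y=0.000, vy=14.659 → t=2.992, apex=10.963, x_land=72.648, impact vy=-14.659
  bounce: vy ← 0.73·14.659 = 10.701

1 5.141 38.606 30.535
2 4.098 20.573 54.878
3 2.992 10.963 72.648
final: 72.648 10.701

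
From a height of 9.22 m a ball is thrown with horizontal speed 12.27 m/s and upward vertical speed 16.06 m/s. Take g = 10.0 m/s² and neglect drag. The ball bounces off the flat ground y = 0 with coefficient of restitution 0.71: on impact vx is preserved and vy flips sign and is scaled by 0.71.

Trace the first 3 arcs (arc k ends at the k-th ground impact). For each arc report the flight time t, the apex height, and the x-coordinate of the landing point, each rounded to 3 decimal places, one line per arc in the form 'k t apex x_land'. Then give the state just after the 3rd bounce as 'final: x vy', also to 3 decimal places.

1 3.709 22.116 45.511
2 2.986 11.149 82.155
3 2.120 5.620 108.173
final: 108.173 7.527

Arc 1: start y=9.220, vy=16.060 → t=3.709, apex=22.116, x_land=45.511, impact vy=-21.031
  bounce: vy ← 0.71·21.031 = 14.932
Arc 2: start y=0.000, vy=14.932 → t=2.986, apex=11.149, x_land=82.155, impact vy=-14.932
  bounce: vy ← 0.71·14.932 = 10.602
Arc 3: start y=0.000, vy=10.602 → t=2.120, apex=5.620, x_land=108.173, impact vy=-10.602
  bounce: vy ← 0.71·10.602 = 7.527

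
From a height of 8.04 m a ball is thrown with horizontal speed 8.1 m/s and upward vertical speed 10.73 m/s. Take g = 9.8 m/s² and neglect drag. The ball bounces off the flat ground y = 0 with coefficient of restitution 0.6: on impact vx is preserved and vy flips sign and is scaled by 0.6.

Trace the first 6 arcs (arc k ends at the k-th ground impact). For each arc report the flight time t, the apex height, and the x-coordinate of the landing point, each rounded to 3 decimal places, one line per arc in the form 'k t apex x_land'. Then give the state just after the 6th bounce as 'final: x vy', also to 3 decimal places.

Arc 1: start y=8.040, vy=10.730 → t=2.780, apex=13.914, x_land=22.518, impact vy=-16.514
  bounce: vy ← 0.6·16.514 = 9.908
Arc 2: start y=0.000, vy=9.908 → t=2.022, apex=5.009, x_land=38.897, impact vy=-9.908
  bounce: vy ← 0.6·9.908 = 5.945
Arc 3: start y=0.000, vy=5.945 → t=1.213, apex=1.803, x_land=48.725, impact vy=-5.945
  bounce: vy ← 0.6·5.945 = 3.567
Arc 4: start y=0.000, vy=3.567 → t=0.728, apex=0.649, x_land=54.622, impact vy=-3.567
  bounce: vy ← 0.6·3.567 = 2.140
Arc 5: start y=0.000, vy=2.140 → t=0.437, apex=0.234, x_land=58.160, impact vy=-2.140
  bounce: vy ← 0.6·2.140 = 1.284
Arc 6: start y=0.000, vy=1.284 → t=0.262, apex=0.084, x_land=60.282, impact vy=-1.284
  bounce: vy ← 0.6·1.284 = 0.770

1 2.780 13.914 22.518
2 2.022 5.009 38.897
3 1.213 1.803 48.725
4 0.728 0.649 54.622
5 0.437 0.234 58.160
6 0.262 0.084 60.282
final: 60.282 0.770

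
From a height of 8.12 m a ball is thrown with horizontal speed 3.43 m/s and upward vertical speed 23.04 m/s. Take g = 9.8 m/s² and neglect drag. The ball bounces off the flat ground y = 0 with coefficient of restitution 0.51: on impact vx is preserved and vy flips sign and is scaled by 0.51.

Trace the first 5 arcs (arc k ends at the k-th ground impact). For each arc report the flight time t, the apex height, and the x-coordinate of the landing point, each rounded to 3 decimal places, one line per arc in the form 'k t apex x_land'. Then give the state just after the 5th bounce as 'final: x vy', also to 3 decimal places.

Arc 1: start y=8.120, vy=23.040 → t=5.031, apex=35.204, x_land=17.258, impact vy=-26.268
  bounce: vy ← 0.51·26.268 = 13.397
Arc 2: start y=0.000, vy=13.397 → t=2.734, apex=9.156, x_land=26.635, impact vy=-13.397
  bounce: vy ← 0.51·13.397 = 6.832
Arc 3: start y=0.000, vy=6.832 → t=1.394, apex=2.382, x_land=31.418, impact vy=-6.832
  bounce: vy ← 0.51·6.832 = 3.484
Arc 4: start y=0.000, vy=3.484 → t=0.711, apex=0.619, x_land=33.857, impact vy=-3.484
  bounce: vy ← 0.51·3.484 = 1.777
Arc 5: start y=0.000, vy=1.777 → t=0.363, apex=0.161, x_land=35.101, impact vy=-1.777
  bounce: vy ← 0.51·1.777 = 0.906

1 5.031 35.204 17.258
2 2.734 9.156 26.635
3 1.394 2.382 31.418
4 0.711 0.619 33.857
5 0.363 0.161 35.101
final: 35.101 0.906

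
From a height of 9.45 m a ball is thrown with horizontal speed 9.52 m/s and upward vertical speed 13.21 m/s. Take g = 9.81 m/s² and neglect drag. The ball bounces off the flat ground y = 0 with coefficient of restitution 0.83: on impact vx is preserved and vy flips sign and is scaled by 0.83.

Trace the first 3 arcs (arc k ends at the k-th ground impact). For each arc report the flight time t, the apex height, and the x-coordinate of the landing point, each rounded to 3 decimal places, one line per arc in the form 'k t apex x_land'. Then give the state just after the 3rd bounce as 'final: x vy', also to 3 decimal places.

Arc 1: start y=9.450, vy=13.210 → t=3.280, apex=18.344, x_land=31.230, impact vy=-18.971
  bounce: vy ← 0.83·18.971 = 15.746
Arc 2: start y=0.000, vy=15.746 → t=3.210, apex=12.637, x_land=61.792, impact vy=-15.746
  bounce: vy ← 0.83·15.746 = 13.069
Arc 3: start y=0.000, vy=13.069 → t=2.665, apex=8.706, x_land=87.158, impact vy=-13.069
  bounce: vy ← 0.83·13.069 = 10.848

1 3.280 18.344 31.230
2 3.210 12.637 61.792
3 2.665 8.706 87.158
final: 87.158 10.848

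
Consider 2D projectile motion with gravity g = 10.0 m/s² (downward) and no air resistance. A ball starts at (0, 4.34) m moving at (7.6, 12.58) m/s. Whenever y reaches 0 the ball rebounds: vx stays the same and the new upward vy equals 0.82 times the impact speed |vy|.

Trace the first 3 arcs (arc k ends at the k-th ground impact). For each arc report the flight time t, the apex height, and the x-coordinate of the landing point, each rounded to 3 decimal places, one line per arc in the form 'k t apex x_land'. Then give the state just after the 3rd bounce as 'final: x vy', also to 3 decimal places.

Arc 1: start y=4.340, vy=12.580 → t=2.823, apex=12.253, x_land=21.458, impact vy=-15.654
  bounce: vy ← 0.82·15.654 = 12.837
Arc 2: start y=0.000, vy=12.837 → t=2.567, apex=8.239, x_land=40.970, impact vy=-12.837
  bounce: vy ← 0.82·12.837 = 10.526
Arc 3: start y=0.000, vy=10.526 → t=2.105, apex=5.540, x_land=56.969, impact vy=-10.526
  bounce: vy ← 0.82·10.526 = 8.631

1 2.823 12.253 21.458
2 2.567 8.239 40.970
3 2.105 5.540 56.969
final: 56.969 8.631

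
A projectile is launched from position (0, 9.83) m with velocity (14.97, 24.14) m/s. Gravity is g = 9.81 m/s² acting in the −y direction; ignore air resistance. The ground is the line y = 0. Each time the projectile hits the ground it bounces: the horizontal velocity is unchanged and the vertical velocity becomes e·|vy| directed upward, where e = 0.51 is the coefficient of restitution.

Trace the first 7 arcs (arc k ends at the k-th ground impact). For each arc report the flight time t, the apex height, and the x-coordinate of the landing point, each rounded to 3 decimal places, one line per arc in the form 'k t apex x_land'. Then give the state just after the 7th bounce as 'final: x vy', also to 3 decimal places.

1 5.300 39.531 79.336
2 2.896 10.282 122.684
3 1.477 2.674 144.792
4 0.753 0.696 156.067
5 0.384 0.181 161.817
6 0.196 0.047 164.750
7 0.100 0.012 166.245
final: 166.245 0.250

Arc 1: start y=9.830, vy=24.140 → t=5.300, apex=39.531, x_land=79.336, impact vy=-27.850
  bounce: vy ← 0.51·27.850 = 14.203
Arc 2: start y=0.000, vy=14.203 → t=2.896, apex=10.282, x_land=122.684, impact vy=-14.203
  bounce: vy ← 0.51·14.203 = 7.244
Arc 3: start y=0.000, vy=7.244 → t=1.477, apex=2.674, x_land=144.792, impact vy=-7.244
  bounce: vy ← 0.51·7.244 = 3.694
Arc 4: start y=0.000, vy=3.694 → t=0.753, apex=0.696, x_land=156.067, impact vy=-3.694
  bounce: vy ← 0.51·3.694 = 1.884
Arc 5: start y=0.000, vy=1.884 → t=0.384, apex=0.181, x_land=161.817, impact vy=-1.884
  bounce: vy ← 0.51·1.884 = 0.961
Arc 6: start y=0.000, vy=0.961 → t=0.196, apex=0.047, x_land=164.750, impact vy=-0.961
  bounce: vy ← 0.51·0.961 = 0.490
Arc 7: start y=0.000, vy=0.490 → t=0.100, apex=0.012, x_land=166.245, impact vy=-0.490
  bounce: vy ← 0.51·0.490 = 0.250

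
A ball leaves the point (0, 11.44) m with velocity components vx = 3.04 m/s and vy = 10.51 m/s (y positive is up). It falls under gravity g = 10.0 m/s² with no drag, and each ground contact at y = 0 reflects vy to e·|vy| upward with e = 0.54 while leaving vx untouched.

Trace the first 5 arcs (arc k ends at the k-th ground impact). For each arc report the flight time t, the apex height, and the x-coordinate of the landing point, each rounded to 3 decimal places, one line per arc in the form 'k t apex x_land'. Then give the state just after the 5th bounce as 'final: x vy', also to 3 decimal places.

1 2.893 16.963 8.794
2 1.989 4.946 14.842
3 1.074 1.442 18.107
4 0.580 0.421 19.871
5 0.313 0.123 20.823
final: 20.823 0.846

Arc 1: start y=11.440, vy=10.510 → t=2.893, apex=16.963, x_land=8.794, impact vy=-18.419
  bounce: vy ← 0.54·18.419 = 9.946
Arc 2: start y=0.000, vy=9.946 → t=1.989, apex=4.946, x_land=14.842, impact vy=-9.946
  bounce: vy ← 0.54·9.946 = 5.371
Arc 3: start y=0.000, vy=5.371 → t=1.074, apex=1.442, x_land=18.107, impact vy=-5.371
  bounce: vy ← 0.54·5.371 = 2.900
Arc 4: start y=0.000, vy=2.900 → t=0.580, apex=0.421, x_land=19.871, impact vy=-2.900
  bounce: vy ← 0.54·2.900 = 1.566
Arc 5: start y=0.000, vy=1.566 → t=0.313, apex=0.123, x_land=20.823, impact vy=-1.566
  bounce: vy ← 0.54·1.566 = 0.846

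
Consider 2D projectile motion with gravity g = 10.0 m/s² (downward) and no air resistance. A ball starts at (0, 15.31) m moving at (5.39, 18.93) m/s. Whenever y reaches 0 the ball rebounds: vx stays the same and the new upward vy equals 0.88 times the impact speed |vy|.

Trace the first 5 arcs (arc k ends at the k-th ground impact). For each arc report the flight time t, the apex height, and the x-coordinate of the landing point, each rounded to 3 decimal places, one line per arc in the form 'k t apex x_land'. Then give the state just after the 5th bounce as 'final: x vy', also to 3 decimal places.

1 4.471 33.227 24.098
2 4.537 25.731 48.553
3 3.993 19.926 70.073
4 3.514 15.431 89.011
5 3.092 11.950 105.676
final: 105.676 13.604

Arc 1: start y=15.310, vy=18.930 → t=4.471, apex=33.227, x_land=24.098, impact vy=-25.779
  bounce: vy ← 0.88·25.779 = 22.685
Arc 2: start y=0.000, vy=22.685 → t=4.537, apex=25.731, x_land=48.553, impact vy=-22.685
  bounce: vy ← 0.88·22.685 = 19.963
Arc 3: start y=0.000, vy=19.963 → t=3.993, apex=19.926, x_land=70.073, impact vy=-19.963
  bounce: vy ← 0.88·19.963 = 17.568
Arc 4: start y=0.000, vy=17.568 → t=3.514, apex=15.431, x_land=89.011, impact vy=-17.568
  bounce: vy ← 0.88·17.568 = 15.459
Arc 5: start y=0.000, vy=15.459 → t=3.092, apex=11.950, x_land=105.676, impact vy=-15.459
  bounce: vy ← 0.88·15.459 = 13.604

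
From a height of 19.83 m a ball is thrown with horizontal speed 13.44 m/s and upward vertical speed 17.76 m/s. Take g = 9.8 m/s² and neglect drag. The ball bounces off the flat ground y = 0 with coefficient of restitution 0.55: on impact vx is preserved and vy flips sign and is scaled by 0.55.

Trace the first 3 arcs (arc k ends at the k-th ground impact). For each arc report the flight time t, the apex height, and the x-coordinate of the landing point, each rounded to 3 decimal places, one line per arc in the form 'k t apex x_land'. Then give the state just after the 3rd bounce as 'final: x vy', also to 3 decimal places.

Arc 1: start y=19.830, vy=17.760 → t=4.520, apex=35.923, x_land=60.747, impact vy=-26.535
  bounce: vy ← 0.55·26.535 = 14.594
Arc 2: start y=0.000, vy=14.594 → t=2.978, apex=10.867, x_land=100.776, impact vy=-14.594
  bounce: vy ← 0.55·14.594 = 8.027
Arc 3: start y=0.000, vy=8.027 → t=1.638, apex=3.287, x_land=122.792, impact vy=-8.027
  bounce: vy ← 0.55·8.027 = 4.415

1 4.520 35.923 60.747
2 2.978 10.867 100.776
3 1.638 3.287 122.792
final: 122.792 4.415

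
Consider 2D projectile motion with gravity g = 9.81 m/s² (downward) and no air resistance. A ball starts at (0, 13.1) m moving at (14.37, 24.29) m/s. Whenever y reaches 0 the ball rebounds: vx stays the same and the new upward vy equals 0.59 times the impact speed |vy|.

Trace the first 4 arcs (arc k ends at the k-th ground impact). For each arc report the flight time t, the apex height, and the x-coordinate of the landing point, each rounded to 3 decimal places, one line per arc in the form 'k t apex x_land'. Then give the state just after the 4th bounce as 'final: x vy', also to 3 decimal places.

Arc 1: start y=13.100, vy=24.290 → t=5.443, apex=43.172, x_land=78.213, impact vy=-29.104
  bounce: vy ← 0.59·29.104 = 17.171
Arc 2: start y=0.000, vy=17.171 → t=3.501, apex=15.028, x_land=128.519, impact vy=-17.171
  bounce: vy ← 0.59·17.171 = 10.131
Arc 3: start y=0.000, vy=10.131 → t=2.065, apex=5.231, x_land=158.199, impact vy=-10.131
  bounce: vy ← 0.59·10.131 = 5.977
Arc 4: start y=0.000, vy=5.977 → t=1.219, apex=1.821, x_land=175.711, impact vy=-5.977
  bounce: vy ← 0.59·5.977 = 3.527

1 5.443 43.172 78.213
2 3.501 15.028 128.519
3 2.065 5.231 158.199
4 1.219 1.821 175.711
final: 175.711 3.527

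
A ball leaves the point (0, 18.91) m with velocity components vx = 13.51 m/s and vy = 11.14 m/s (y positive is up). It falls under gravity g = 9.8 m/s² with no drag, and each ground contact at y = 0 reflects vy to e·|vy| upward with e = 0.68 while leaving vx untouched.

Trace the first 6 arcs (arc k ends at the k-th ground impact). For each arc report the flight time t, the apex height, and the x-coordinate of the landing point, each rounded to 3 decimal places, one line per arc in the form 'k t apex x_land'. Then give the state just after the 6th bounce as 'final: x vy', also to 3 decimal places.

Arc 1: start y=18.910, vy=11.140 → t=3.406, apex=25.242, x_land=46.020, impact vy=-22.243
  bounce: vy ← 0.68·22.243 = 15.125
Arc 2: start y=0.000, vy=15.125 → t=3.087, apex=11.672, x_land=87.722, impact vy=-15.125
  bounce: vy ← 0.68·15.125 = 10.285
Arc 3: start y=0.000, vy=10.285 → t=2.099, apex=5.397, x_land=116.079, impact vy=-10.285
  bounce: vy ← 0.68·10.285 = 6.994
Arc 4: start y=0.000, vy=6.994 → t=1.427, apex=2.496, x_land=135.362, impact vy=-6.994
  bounce: vy ← 0.68·6.994 = 4.756
Arc 5: start y=0.000, vy=4.756 → t=0.971, apex=1.154, x_land=148.475, impact vy=-4.756
  bounce: vy ← 0.68·4.756 = 3.234
Arc 6: start y=0.000, vy=3.234 → t=0.660, apex=0.534, x_land=157.391, impact vy=-3.234
  bounce: vy ← 0.68·3.234 = 2.199

1 3.406 25.242 46.020
2 3.087 11.672 87.722
3 2.099 5.397 116.079
4 1.427 2.496 135.362
5 0.971 1.154 148.475
6 0.660 0.534 157.391
final: 157.391 2.199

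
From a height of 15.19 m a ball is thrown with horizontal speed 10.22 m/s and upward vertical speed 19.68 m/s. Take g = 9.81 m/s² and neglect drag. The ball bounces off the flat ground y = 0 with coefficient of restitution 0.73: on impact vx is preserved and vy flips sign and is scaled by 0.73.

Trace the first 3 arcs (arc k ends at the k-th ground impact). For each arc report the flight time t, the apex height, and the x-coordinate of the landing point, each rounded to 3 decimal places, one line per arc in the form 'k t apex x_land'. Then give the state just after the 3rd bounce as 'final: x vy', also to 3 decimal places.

1 4.675 34.930 47.775
2 3.896 18.614 87.594
3 2.844 9.920 116.661
final: 116.661 10.184

Arc 1: start y=15.190, vy=19.680 → t=4.675, apex=34.930, x_land=47.775, impact vy=-26.179
  bounce: vy ← 0.73·26.179 = 19.111
Arc 2: start y=0.000, vy=19.111 → t=3.896, apex=18.614, x_land=87.594, impact vy=-19.111
  bounce: vy ← 0.73·19.111 = 13.951
Arc 3: start y=0.000, vy=13.951 → t=2.844, apex=9.920, x_land=116.661, impact vy=-13.951
  bounce: vy ← 0.73·13.951 = 10.184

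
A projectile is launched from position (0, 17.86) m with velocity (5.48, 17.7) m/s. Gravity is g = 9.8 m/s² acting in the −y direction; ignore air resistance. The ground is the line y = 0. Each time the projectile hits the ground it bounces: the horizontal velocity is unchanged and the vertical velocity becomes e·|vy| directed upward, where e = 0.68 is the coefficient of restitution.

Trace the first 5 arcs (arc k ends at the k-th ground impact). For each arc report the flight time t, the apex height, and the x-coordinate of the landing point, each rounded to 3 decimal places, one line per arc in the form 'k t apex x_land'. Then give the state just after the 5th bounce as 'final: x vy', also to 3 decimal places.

1 4.434 33.844 24.300
2 3.574 15.650 43.886
3 2.430 7.236 57.205
4 1.653 3.346 66.262
5 1.124 1.547 72.421
final: 72.421 3.745

Arc 1: start y=17.860, vy=17.700 → t=4.434, apex=33.844, x_land=24.300, impact vy=-25.756
  bounce: vy ← 0.68·25.756 = 17.514
Arc 2: start y=0.000, vy=17.514 → t=3.574, apex=15.650, x_land=43.886, impact vy=-17.514
  bounce: vy ← 0.68·17.514 = 11.909
Arc 3: start y=0.000, vy=11.909 → t=2.430, apex=7.236, x_land=57.205, impact vy=-11.909
  bounce: vy ← 0.68·11.909 = 8.098
Arc 4: start y=0.000, vy=8.098 → t=1.653, apex=3.346, x_land=66.262, impact vy=-8.098
  bounce: vy ← 0.68·8.098 = 5.507
Arc 5: start y=0.000, vy=5.507 → t=1.124, apex=1.547, x_land=72.421, impact vy=-5.507
  bounce: vy ← 0.68·5.507 = 3.745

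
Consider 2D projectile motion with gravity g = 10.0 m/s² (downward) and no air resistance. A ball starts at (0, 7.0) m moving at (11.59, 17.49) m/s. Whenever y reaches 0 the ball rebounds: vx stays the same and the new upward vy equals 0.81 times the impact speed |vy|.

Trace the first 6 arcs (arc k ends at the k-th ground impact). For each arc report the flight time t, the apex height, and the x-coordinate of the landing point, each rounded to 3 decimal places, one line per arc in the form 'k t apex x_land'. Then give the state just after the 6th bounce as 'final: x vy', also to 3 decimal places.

1 3.861 22.295 44.745
2 3.421 14.628 84.392
3 2.771 9.597 116.507
4 2.244 6.297 142.520
5 1.818 4.131 163.590
6 1.473 2.711 180.657
final: 180.657 5.964

Arc 1: start y=7.000, vy=17.490 → t=3.861, apex=22.295, x_land=44.745, impact vy=-21.116
  bounce: vy ← 0.81·21.116 = 17.104
Arc 2: start y=0.000, vy=17.104 → t=3.421, apex=14.628, x_land=84.392, impact vy=-17.104
  bounce: vy ← 0.81·17.104 = 13.854
Arc 3: start y=0.000, vy=13.854 → t=2.771, apex=9.597, x_land=116.507, impact vy=-13.854
  bounce: vy ← 0.81·13.854 = 11.222
Arc 4: start y=0.000, vy=11.222 → t=2.244, apex=6.297, x_land=142.520, impact vy=-11.222
  bounce: vy ← 0.81·11.222 = 9.090
Arc 5: start y=0.000, vy=9.090 → t=1.818, apex=4.131, x_land=163.590, impact vy=-9.090
  bounce: vy ← 0.81·9.090 = 7.363
Arc 6: start y=0.000, vy=7.363 → t=1.473, apex=2.711, x_land=180.657, impact vy=-7.363
  bounce: vy ← 0.81·7.363 = 5.964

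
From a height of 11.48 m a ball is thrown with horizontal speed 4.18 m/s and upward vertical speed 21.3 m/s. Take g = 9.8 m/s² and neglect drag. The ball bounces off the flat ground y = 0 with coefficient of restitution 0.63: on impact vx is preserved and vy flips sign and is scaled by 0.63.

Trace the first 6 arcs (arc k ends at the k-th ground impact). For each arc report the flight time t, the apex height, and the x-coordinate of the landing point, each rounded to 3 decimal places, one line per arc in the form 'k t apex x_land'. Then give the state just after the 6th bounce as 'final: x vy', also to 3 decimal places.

1 4.832 34.627 20.197
2 3.350 13.744 34.198
3 2.110 5.455 43.019
4 1.329 2.165 48.576
5 0.838 0.859 52.077
6 0.528 0.341 54.282
final: 54.282 1.629

Arc 1: start y=11.480, vy=21.300 → t=4.832, apex=34.627, x_land=20.197, impact vy=-26.052
  bounce: vy ← 0.63·26.052 = 16.413
Arc 2: start y=0.000, vy=16.413 → t=3.350, apex=13.744, x_land=34.198, impact vy=-16.413
  bounce: vy ← 0.63·16.413 = 10.340
Arc 3: start y=0.000, vy=10.340 → t=2.110, apex=5.455, x_land=43.019, impact vy=-10.340
  bounce: vy ← 0.63·10.340 = 6.514
Arc 4: start y=0.000, vy=6.514 → t=1.329, apex=2.165, x_land=48.576, impact vy=-6.514
  bounce: vy ← 0.63·6.514 = 4.104
Arc 5: start y=0.000, vy=4.104 → t=0.838, apex=0.859, x_land=52.077, impact vy=-4.104
  bounce: vy ← 0.63·4.104 = 2.585
Arc 6: start y=0.000, vy=2.585 → t=0.528, apex=0.341, x_land=54.282, impact vy=-2.585
  bounce: vy ← 0.63·2.585 = 1.629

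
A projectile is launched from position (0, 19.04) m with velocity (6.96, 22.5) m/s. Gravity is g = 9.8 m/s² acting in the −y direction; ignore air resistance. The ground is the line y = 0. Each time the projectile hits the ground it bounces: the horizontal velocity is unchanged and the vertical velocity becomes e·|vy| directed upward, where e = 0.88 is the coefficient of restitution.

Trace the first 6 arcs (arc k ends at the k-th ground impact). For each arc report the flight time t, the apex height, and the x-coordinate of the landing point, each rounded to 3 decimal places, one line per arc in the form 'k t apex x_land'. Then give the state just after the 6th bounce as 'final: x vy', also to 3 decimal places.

1 5.322 44.869 37.041
2 5.326 34.747 74.109
3 4.687 26.908 106.728
4 4.124 20.837 135.434
5 3.629 16.136 160.694
6 3.194 12.496 182.924
final: 182.924 13.772

Arc 1: start y=19.040, vy=22.500 → t=5.322, apex=44.869, x_land=37.041, impact vy=-29.655
  bounce: vy ← 0.88·29.655 = 26.097
Arc 2: start y=0.000, vy=26.097 → t=5.326, apex=34.747, x_land=74.109, impact vy=-26.097
  bounce: vy ← 0.88·26.097 = 22.965
Arc 3: start y=0.000, vy=22.965 → t=4.687, apex=26.908, x_land=106.728, impact vy=-22.965
  bounce: vy ← 0.88·22.965 = 20.209
Arc 4: start y=0.000, vy=20.209 → t=4.124, apex=20.837, x_land=135.434, impact vy=-20.209
  bounce: vy ← 0.88·20.209 = 17.784
Arc 5: start y=0.000, vy=17.784 → t=3.629, apex=16.136, x_land=160.694, impact vy=-17.784
  bounce: vy ← 0.88·17.784 = 15.650
Arc 6: start y=0.000, vy=15.650 → t=3.194, apex=12.496, x_land=182.924, impact vy=-15.650
  bounce: vy ← 0.88·15.650 = 13.772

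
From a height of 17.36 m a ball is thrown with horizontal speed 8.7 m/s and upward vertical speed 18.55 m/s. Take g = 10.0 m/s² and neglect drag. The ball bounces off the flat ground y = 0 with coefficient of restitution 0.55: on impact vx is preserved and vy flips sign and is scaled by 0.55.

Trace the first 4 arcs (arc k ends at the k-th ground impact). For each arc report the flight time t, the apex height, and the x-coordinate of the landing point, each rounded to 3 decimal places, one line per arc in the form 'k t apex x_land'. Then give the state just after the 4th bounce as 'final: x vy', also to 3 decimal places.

Arc 1: start y=17.360, vy=18.550 → t=4.484, apex=34.565, x_land=39.013, impact vy=-26.293
  bounce: vy ← 0.55·26.293 = 14.461
Arc 2: start y=0.000, vy=14.461 → t=2.892, apex=10.456, x_land=64.175, impact vy=-14.461
  bounce: vy ← 0.55·14.461 = 7.954
Arc 3: start y=0.000, vy=7.954 → t=1.591, apex=3.163, x_land=78.014, impact vy=-7.954
  bounce: vy ← 0.55·7.954 = 4.374
Arc 4: start y=0.000, vy=4.374 → t=0.875, apex=0.957, x_land=85.626, impact vy=-4.374
  bounce: vy ← 0.55·4.374 = 2.406

1 4.484 34.565 39.013
2 2.892 10.456 64.175
3 1.591 3.163 78.014
4 0.875 0.957 85.626
final: 85.626 2.406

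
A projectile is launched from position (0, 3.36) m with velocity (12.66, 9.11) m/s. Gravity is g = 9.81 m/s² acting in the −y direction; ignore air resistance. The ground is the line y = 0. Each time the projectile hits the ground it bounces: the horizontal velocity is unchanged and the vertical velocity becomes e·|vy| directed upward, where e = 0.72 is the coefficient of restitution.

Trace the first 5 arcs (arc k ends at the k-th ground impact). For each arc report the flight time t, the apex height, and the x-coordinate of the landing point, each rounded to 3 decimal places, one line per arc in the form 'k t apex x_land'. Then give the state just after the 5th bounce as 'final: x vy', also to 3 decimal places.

1 2.173 7.590 27.505
2 1.791 3.935 50.183
3 1.290 2.040 66.510
4 0.929 1.057 78.266
5 0.669 0.548 86.731
final: 86.731 2.361

Arc 1: start y=3.360, vy=9.110 → t=2.173, apex=7.590, x_land=27.505, impact vy=-12.203
  bounce: vy ← 0.72·12.203 = 8.786
Arc 2: start y=0.000, vy=8.786 → t=1.791, apex=3.935, x_land=50.183, impact vy=-8.786
  bounce: vy ← 0.72·8.786 = 6.326
Arc 3: start y=0.000, vy=6.326 → t=1.290, apex=2.040, x_land=66.510, impact vy=-6.326
  bounce: vy ← 0.72·6.326 = 4.555
Arc 4: start y=0.000, vy=4.555 → t=0.929, apex=1.057, x_land=78.266, impact vy=-4.555
  bounce: vy ← 0.72·4.555 = 3.279
Arc 5: start y=0.000, vy=3.279 → t=0.669, apex=0.548, x_land=86.731, impact vy=-3.279
  bounce: vy ← 0.72·3.279 = 2.361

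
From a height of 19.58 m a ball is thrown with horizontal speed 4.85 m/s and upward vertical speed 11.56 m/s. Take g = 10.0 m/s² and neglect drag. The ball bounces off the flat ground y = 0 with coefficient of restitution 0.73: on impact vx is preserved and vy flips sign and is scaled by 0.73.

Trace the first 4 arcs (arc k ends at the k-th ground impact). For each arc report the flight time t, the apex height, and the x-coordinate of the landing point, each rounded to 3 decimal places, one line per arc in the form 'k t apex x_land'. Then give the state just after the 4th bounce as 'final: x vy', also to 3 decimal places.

Arc 1: start y=19.580, vy=11.560 → t=3.448, apex=26.262, x_land=16.722, impact vy=-22.918
  bounce: vy ← 0.73·22.918 = 16.730
Arc 2: start y=0.000, vy=16.730 → t=3.346, apex=13.995, x_land=32.950, impact vy=-16.730
  bounce: vy ← 0.73·16.730 = 12.213
Arc 3: start y=0.000, vy=12.213 → t=2.443, apex=7.458, x_land=44.797, impact vy=-12.213
  bounce: vy ← 0.73·12.213 = 8.915
Arc 4: start y=0.000, vy=8.915 → t=1.783, apex=3.974, x_land=53.445, impact vy=-8.915
  bounce: vy ← 0.73·8.915 = 6.508

1 3.448 26.262 16.722
2 3.346 13.995 32.950
3 2.443 7.458 44.797
4 1.783 3.974 53.445
final: 53.445 6.508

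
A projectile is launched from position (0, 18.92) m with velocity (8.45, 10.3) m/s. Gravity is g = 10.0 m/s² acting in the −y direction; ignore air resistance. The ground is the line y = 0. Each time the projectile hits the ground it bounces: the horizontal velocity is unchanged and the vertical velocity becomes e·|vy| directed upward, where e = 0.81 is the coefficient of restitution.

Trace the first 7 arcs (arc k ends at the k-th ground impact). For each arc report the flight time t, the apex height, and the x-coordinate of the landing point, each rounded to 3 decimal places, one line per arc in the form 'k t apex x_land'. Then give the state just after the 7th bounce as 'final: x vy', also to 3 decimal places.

1 3.231 24.225 27.303
2 3.566 15.894 57.434
3 2.888 10.428 81.840
4 2.340 6.842 101.609
5 1.895 4.489 117.622
6 1.535 2.945 130.592
7 1.243 1.932 141.098
final: 141.098 5.035

Arc 1: start y=18.920, vy=10.300 → t=3.231, apex=24.225, x_land=27.303, impact vy=-22.011
  bounce: vy ← 0.81·22.011 = 17.829
Arc 2: start y=0.000, vy=17.829 → t=3.566, apex=15.894, x_land=57.434, impact vy=-17.829
  bounce: vy ← 0.81·17.829 = 14.442
Arc 3: start y=0.000, vy=14.442 → t=2.888, apex=10.428, x_land=81.840, impact vy=-14.442
  bounce: vy ← 0.81·14.442 = 11.698
Arc 4: start y=0.000, vy=11.698 → t=2.340, apex=6.842, x_land=101.609, impact vy=-11.698
  bounce: vy ← 0.81·11.698 = 9.475
Arc 5: start y=0.000, vy=9.475 → t=1.895, apex=4.489, x_land=117.622, impact vy=-9.475
  bounce: vy ← 0.81·9.475 = 7.675
Arc 6: start y=0.000, vy=7.675 → t=1.535, apex=2.945, x_land=130.592, impact vy=-7.675
  bounce: vy ← 0.81·7.675 = 6.217
Arc 7: start y=0.000, vy=6.217 → t=1.243, apex=1.932, x_land=141.098, impact vy=-6.217
  bounce: vy ← 0.81·6.217 = 5.035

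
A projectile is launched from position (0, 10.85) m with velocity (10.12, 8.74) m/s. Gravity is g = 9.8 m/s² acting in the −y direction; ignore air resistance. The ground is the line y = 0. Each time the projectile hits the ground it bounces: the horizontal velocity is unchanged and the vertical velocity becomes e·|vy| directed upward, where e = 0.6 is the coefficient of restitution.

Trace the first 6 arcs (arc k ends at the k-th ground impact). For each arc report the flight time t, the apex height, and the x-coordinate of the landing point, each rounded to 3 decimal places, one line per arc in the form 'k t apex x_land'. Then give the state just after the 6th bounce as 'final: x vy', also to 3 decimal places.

Arc 1: start y=10.850, vy=8.740 → t=2.627, apex=14.747, x_land=26.582, impact vy=-17.001
  bounce: vy ← 0.6·17.001 = 10.201
Arc 2: start y=0.000, vy=10.201 → t=2.082, apex=5.309, x_land=47.650, impact vy=-10.201
  bounce: vy ← 0.6·10.201 = 6.121
Arc 3: start y=0.000, vy=6.121 → t=1.249, apex=1.911, x_land=60.291, impact vy=-6.121
  bounce: vy ← 0.6·6.121 = 3.672
Arc 4: start y=0.000, vy=3.672 → t=0.749, apex=0.688, x_land=67.875, impact vy=-3.672
  bounce: vy ← 0.6·3.672 = 2.203
Arc 5: start y=0.000, vy=2.203 → t=0.450, apex=0.248, x_land=72.426, impact vy=-2.203
  bounce: vy ← 0.6·2.203 = 1.322
Arc 6: start y=0.000, vy=1.322 → t=0.270, apex=0.089, x_land=75.156, impact vy=-1.322
  bounce: vy ← 0.6·1.322 = 0.793

1 2.627 14.747 26.582
2 2.082 5.309 47.650
3 1.249 1.911 60.291
4 0.749 0.688 67.875
5 0.450 0.248 72.426
6 0.270 0.089 75.156
final: 75.156 0.793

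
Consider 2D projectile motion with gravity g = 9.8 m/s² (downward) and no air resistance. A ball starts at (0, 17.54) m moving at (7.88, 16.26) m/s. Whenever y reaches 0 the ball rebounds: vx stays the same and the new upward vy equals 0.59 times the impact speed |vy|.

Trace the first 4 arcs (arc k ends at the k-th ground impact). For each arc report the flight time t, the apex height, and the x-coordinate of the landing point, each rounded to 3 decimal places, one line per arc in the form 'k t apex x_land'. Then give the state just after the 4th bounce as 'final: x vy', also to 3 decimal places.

Arc 1: start y=17.540, vy=16.260 → t=4.176, apex=31.029, x_land=32.904, impact vy=-24.661
  bounce: vy ← 0.59·24.661 = 14.550
Arc 2: start y=0.000, vy=14.550 → t=2.969, apex=10.801, x_land=56.303, impact vy=-14.550
  bounce: vy ← 0.59·14.550 = 8.585
Arc 3: start y=0.000, vy=8.585 → t=1.752, apex=3.760, x_land=70.108, impact vy=-8.585
  bounce: vy ← 0.59·8.585 = 5.065
Arc 4: start y=0.000, vy=5.065 → t=1.034, apex=1.309, x_land=78.253, impact vy=-5.065
  bounce: vy ← 0.59·5.065 = 2.988

1 4.176 31.029 32.904
2 2.969 10.801 56.303
3 1.752 3.760 70.108
4 1.034 1.309 78.253
final: 78.253 2.988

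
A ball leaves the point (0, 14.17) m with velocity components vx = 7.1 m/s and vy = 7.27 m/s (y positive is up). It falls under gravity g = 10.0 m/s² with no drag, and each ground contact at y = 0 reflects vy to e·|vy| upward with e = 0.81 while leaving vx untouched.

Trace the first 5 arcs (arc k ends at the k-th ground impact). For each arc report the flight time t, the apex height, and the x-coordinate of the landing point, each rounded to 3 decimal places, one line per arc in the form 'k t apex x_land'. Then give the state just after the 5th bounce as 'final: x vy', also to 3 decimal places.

1 2.561 16.813 18.181
2 2.971 11.031 39.273
3 2.406 7.237 56.357
4 1.949 4.748 70.195
5 1.579 3.115 81.404
final: 81.404 6.394

Arc 1: start y=14.170, vy=7.270 → t=2.561, apex=16.813, x_land=18.181, impact vy=-18.337
  bounce: vy ← 0.81·18.337 = 14.853
Arc 2: start y=0.000, vy=14.853 → t=2.971, apex=11.031, x_land=39.273, impact vy=-14.853
  bounce: vy ← 0.81·14.853 = 12.031
Arc 3: start y=0.000, vy=12.031 → t=2.406, apex=7.237, x_land=56.357, impact vy=-12.031
  bounce: vy ← 0.81·12.031 = 9.745
Arc 4: start y=0.000, vy=9.745 → t=1.949, apex=4.748, x_land=70.195, impact vy=-9.745
  bounce: vy ← 0.81·9.745 = 7.894
Arc 5: start y=0.000, vy=7.894 → t=1.579, apex=3.115, x_land=81.404, impact vy=-7.894
  bounce: vy ← 0.81·7.894 = 6.394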